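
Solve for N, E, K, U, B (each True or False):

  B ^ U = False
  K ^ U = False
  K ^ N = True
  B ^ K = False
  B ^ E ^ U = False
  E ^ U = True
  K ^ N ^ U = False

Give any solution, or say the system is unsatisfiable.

N=F, E=F, K=T, U=T, B=T

B ^ U = T ^ T = False ✓
K ^ U = T ^ T = False ✓
K ^ N = T ^ F = True ✓
B ^ K = T ^ T = False ✓
B ^ E ^ U = T ^ F ^ T = False ✓
E ^ U = F ^ T = True ✓
K ^ N ^ U = T ^ F ^ T = False ✓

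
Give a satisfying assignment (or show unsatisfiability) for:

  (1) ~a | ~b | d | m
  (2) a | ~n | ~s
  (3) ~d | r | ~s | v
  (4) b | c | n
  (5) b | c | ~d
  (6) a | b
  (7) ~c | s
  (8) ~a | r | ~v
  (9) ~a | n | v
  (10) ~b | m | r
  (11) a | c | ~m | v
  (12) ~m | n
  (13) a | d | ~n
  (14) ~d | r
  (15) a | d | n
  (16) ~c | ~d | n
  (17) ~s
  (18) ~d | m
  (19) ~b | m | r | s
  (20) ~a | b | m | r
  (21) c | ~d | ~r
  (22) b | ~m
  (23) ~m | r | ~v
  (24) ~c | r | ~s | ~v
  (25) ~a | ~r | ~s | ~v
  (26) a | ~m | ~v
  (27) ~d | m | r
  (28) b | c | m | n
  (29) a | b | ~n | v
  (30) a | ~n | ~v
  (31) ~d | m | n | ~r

Unit clause (~s) forces s = False.
In (~c | s) only ~c is left, so c = False.
Set b = False.
  then (b | c | n) forces n = True.
  then (b | c | ~d) forces d = False.
  then (a | b) forces a = True.
  then (b | ~m) forces m = False.
  then (~a | b | m | r) forces r = True.
Set v = False.
All clauses satisfied.

c = False, b = False, a = True, n = True, s = False, d = False, v = False, m = False, r = True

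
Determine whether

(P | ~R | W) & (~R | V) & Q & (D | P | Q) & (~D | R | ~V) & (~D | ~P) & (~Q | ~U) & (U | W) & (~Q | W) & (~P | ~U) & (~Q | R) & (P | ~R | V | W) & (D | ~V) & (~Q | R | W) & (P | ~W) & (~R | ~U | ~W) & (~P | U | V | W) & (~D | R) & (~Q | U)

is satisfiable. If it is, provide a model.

Unsatisfiable — no assignment works.

Case Q = True:
  (~Q | ~U) forces U = False.
  Clause (~Q | U) is falsified — contradiction.
Case Q = False:
  Clause (Q) is falsified — contradiction.
Both cases fail, so the formula is unsatisfiable.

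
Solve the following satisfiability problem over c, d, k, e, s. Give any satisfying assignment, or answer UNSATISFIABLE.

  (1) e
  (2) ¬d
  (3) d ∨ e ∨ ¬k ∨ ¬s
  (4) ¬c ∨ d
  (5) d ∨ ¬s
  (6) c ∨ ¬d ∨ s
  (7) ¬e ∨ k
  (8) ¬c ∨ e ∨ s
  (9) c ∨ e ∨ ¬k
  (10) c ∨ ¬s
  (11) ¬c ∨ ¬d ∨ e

c = False; d = False; k = True; e = True; s = False

Unit clause (e) forces e = True.
Unit clause (¬d) forces d = False.
In (¬c ∨ d) only ¬c is left, so c = False.
In (d ∨ ¬s) only ¬s is left, so s = False.
In (¬e ∨ k) only k is left, so k = True.
All clauses satisfied.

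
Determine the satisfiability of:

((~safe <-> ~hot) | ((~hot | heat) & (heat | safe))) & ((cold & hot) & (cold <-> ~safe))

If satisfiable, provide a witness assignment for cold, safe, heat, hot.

cold=T, safe=F, heat=T, hot=T

  (~safe <-> ~hot) | ((~hot | heat) & (heat | safe)) = True
    ~safe <-> ~hot = False
      ~safe = True
      ~hot = False
    (~hot | heat) & (heat | safe) = True
      ~hot | heat = True
        ~hot = False
      heat | safe = True
  (cold & hot) & (cold <-> ~safe) = True
    cold & hot = True
    cold <-> ~safe = True
      ~safe = True
Both conjuncts True, so the formula holds.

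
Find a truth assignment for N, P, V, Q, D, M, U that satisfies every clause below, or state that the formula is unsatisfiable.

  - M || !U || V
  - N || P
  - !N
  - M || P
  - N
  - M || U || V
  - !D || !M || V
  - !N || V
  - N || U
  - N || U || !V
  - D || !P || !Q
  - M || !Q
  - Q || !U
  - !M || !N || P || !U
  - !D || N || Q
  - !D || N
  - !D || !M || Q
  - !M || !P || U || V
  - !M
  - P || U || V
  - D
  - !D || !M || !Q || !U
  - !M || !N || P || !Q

The formula is unsatisfiable.

Case N = True:
  Clause (!N) is falsified — contradiction.
Case N = False:
  Clause (N) is falsified — contradiction.
Both cases fail, so the formula is unsatisfiable.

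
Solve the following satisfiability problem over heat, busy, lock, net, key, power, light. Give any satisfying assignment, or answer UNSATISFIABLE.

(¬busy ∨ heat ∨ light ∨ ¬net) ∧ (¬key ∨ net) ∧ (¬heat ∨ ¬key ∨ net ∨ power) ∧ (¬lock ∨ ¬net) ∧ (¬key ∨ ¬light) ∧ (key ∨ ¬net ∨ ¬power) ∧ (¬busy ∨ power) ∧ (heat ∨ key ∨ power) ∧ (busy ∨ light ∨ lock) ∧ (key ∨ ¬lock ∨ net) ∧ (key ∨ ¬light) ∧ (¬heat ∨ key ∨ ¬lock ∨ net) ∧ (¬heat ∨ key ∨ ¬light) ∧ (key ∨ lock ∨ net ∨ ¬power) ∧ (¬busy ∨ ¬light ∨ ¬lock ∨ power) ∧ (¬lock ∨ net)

Set heat = True.
Set busy = True.
  then (¬busy ∨ power) forces power = True.
Try lock = True:
  (¬lock ∨ ¬net) forces net = False.
  clause (¬lock ∨ net) is falsified — backtrack.
So lock = False.
Set net = True.
  then (key ∨ ¬net ∨ ¬power) forces key = True.
  then (¬key ∨ ¬light) forces light = False.
All clauses satisfied.

heat = True; busy = True; lock = False; net = True; key = True; power = True; light = False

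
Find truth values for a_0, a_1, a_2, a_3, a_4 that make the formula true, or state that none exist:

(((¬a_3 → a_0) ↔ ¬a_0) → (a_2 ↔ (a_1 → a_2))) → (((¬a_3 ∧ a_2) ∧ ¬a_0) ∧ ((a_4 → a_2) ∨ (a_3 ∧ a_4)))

a_0 = False, a_1 = False, a_2 = True, a_3 = False, a_4 = True

  (((¬a_3 → a_0) ↔ ¬a_0) → (a_2 ↔ (a_1 → a_2))) → (((¬a_3 ∧ a_2) ∧ ¬a_0) ∧ ((a_4 → a_2) ∨ (a_3 ∧ a_4))) = True
    ((¬a_3 → a_0) ↔ ¬a_0) → (a_2 ↔ (a_1 → a_2)) = True
      (¬a_3 → a_0) ↔ ¬a_0 = False
        ¬a_3 → a_0 = False
          ¬a_3 = True
        ¬a_0 = True
      a_2 ↔ (a_1 → a_2) = True
        a_1 → a_2 = True
    ((¬a_3 ∧ a_2) ∧ ¬a_0) ∧ ((a_4 → a_2) ∨ (a_3 ∧ a_4)) = True
      (¬a_3 ∧ a_2) ∧ ¬a_0 = True
        ¬a_3 ∧ a_2 = True
          ¬a_3 = True
        ¬a_0 = True
      (a_4 → a_2) ∨ (a_3 ∧ a_4) = True
        a_4 → a_2 = True
        a_3 ∧ a_4 = False
The formula evaluates to True.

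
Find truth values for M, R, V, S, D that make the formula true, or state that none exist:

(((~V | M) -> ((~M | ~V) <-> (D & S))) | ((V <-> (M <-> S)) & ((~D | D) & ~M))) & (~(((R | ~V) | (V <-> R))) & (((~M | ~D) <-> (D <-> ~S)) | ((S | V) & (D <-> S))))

M: False, R: False, V: True, S: True, D: True

  ((~V | M) -> ((~M | ~V) <-> (D & S))) | ((V <-> (M <-> S)) & ((~D | D) & ~M)) = True
    (~V | M) -> ((~M | ~V) <-> (D & S)) = True
      ~V | M = False
        ~V = False
      (~M | ~V) <-> (D & S) = True
        ~M | ~V = True
          ~M = True
          ~V = False
        D & S = True
    (V <-> (M <-> S)) & ((~D | D) & ~M) = False
      V <-> (M <-> S) = False
        M <-> S = False
      (~D | D) & ~M = True
        ~D | D = True
          ~D = False
        ~M = True
  ~(((R | ~V) | (V <-> R))) & (((~M | ~D) <-> (D <-> ~S)) | ((S | V) & (D <-> S))) = True
    ~(((R | ~V) | (V <-> R))) = True
      (R | ~V) | (V <-> R) = False
        R | ~V = False
          ~V = False
        V <-> R = False
    ((~M | ~D) <-> (D <-> ~S)) | ((S | V) & (D <-> S)) = True
      (~M | ~D) <-> (D <-> ~S) = False
        ~M | ~D = True
          ~M = True
          ~D = False
        D <-> ~S = False
          ~S = False
      (S | V) & (D <-> S) = True
        S | V = True
        D <-> S = True
Both conjuncts True, so the formula holds.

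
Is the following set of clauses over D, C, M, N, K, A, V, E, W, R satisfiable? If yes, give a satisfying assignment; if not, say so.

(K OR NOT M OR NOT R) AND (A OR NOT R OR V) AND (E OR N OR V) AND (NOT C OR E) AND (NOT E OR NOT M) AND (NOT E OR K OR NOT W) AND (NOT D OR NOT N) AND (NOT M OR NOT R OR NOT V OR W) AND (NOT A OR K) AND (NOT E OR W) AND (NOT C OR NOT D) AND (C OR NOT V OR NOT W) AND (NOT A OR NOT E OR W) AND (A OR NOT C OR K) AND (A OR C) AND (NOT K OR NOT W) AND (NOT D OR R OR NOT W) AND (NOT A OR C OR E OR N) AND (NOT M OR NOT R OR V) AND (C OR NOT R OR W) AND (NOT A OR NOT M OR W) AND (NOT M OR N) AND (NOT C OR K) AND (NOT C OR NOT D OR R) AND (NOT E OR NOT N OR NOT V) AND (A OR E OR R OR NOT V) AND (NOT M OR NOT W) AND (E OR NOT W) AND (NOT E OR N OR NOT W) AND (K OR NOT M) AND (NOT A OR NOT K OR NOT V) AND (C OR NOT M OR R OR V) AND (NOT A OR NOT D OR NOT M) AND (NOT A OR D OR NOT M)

D: False, C: False, M: False, N: True, K: True, A: True, V: False, E: False, W: False, R: False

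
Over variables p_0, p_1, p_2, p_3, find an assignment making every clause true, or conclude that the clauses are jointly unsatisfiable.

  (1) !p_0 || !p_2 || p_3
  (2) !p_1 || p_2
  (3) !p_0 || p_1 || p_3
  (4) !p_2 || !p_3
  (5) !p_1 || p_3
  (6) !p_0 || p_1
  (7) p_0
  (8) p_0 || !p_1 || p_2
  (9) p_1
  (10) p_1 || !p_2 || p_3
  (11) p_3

Unsatisfiable

Case p_1 = True:
  (!p_1 || p_2) forces p_2 = True.
  (!p_2 || !p_3) forces p_3 = False.
  Clause (!p_1 || p_3) is falsified — contradiction.
Case p_1 = False:
  Clause (p_1) is falsified — contradiction.
Both cases fail, so the formula is unsatisfiable.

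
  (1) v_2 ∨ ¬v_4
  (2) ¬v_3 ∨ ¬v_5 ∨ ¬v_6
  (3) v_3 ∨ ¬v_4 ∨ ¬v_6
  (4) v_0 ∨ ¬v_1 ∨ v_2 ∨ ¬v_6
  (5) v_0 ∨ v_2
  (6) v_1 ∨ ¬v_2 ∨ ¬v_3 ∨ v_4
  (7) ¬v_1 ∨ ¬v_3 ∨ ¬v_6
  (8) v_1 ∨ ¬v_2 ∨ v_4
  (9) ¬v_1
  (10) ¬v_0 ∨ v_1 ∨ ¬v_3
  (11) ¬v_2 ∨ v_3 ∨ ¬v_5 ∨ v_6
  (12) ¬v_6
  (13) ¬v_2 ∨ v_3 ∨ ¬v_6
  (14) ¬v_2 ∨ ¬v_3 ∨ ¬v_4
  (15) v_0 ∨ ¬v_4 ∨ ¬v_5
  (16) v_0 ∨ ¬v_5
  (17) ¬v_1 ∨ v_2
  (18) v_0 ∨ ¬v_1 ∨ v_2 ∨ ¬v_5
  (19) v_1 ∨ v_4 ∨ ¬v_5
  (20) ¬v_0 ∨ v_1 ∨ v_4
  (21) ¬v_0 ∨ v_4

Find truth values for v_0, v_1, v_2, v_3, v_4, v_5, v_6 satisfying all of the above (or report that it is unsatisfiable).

Unit clause (¬v_1) forces v_1 = False.
Unit clause (¬v_6) forces v_6 = False.
Set v_0 = True.
  then (¬v_0 ∨ v_1 ∨ ¬v_3) forces v_3 = False.
  then (¬v_0 ∨ v_1 ∨ v_4) forces v_4 = True.
  then (v_2 ∨ ¬v_4) forces v_2 = True.
  then (¬v_2 ∨ v_3 ∨ ¬v_5 ∨ v_6) forces v_5 = False.
All clauses satisfied.

v_0 = True, v_1 = False, v_2 = True, v_3 = False, v_4 = True, v_5 = False, v_6 = False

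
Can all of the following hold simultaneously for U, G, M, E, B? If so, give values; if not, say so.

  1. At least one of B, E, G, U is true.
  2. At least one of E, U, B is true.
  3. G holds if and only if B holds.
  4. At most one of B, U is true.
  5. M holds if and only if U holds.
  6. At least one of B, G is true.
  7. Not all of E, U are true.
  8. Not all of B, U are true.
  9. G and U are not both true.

U = False; G = True; M = False; E = False; B = True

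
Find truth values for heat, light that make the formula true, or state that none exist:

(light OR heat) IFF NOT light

heat = True; light = False

  (light OR heat) IFF NOT light = True
    light OR heat = True
    NOT light = True
The formula evaluates to True.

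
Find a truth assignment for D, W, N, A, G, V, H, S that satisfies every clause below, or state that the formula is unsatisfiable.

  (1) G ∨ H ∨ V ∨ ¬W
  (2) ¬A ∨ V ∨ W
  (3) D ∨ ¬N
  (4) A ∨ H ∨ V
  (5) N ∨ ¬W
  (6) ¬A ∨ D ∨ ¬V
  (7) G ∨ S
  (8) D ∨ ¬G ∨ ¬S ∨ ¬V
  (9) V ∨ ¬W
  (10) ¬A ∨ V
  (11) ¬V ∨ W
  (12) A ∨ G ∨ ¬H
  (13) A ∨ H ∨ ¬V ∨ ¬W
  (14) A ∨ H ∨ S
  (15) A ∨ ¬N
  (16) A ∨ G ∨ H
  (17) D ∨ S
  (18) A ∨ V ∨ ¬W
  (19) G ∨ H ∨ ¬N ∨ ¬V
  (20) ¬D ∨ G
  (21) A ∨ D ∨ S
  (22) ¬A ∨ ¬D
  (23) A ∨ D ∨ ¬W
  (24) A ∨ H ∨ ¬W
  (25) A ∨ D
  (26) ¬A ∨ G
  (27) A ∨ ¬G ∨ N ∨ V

The formula is unsatisfiable.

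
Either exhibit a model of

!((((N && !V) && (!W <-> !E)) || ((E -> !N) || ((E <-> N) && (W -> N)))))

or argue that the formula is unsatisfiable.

Unsatisfiable — no assignment works.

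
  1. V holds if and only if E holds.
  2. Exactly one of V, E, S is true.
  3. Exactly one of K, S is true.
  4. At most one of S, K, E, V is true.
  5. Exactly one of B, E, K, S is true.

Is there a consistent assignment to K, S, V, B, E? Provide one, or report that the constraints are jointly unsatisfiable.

K: False; S: True; V: False; B: False; E: False

  (1) V=F, E=F — same ✓
  (2) {V, E, S}: 1 true — exactly one ✓
  (3) {K, S}: 1 true — exactly one ✓
  (4) {S, K, E, V}: 1 true — at most one ✓
  (5) {B, E, K, S}: 1 true — exactly one ✓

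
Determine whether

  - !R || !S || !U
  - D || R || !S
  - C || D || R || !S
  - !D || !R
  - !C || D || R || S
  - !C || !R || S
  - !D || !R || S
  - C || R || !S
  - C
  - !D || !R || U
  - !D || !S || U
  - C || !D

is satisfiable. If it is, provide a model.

Unit clause (C) forces C = True.
Set S = False.
  then (!C || !R || S) forces R = False.
  then (!C || D || R || S) forces D = True.
Set U = True.
All clauses satisfied.

S: False, D: True, R: False, U: True, C: True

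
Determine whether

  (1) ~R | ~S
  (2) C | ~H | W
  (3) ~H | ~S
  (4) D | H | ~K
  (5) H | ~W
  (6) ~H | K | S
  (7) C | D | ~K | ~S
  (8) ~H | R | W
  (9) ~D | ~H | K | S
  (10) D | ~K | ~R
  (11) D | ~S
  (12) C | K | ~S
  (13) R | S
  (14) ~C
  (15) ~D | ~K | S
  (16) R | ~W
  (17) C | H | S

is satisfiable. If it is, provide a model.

R = False, D = True, C = False, W = False, S = True, K = True, H = False

Unit clause (~C) forces C = False.
Set R = False.
  then (R | S) forces S = True.
  then (R | ~W) forces W = False.
  then (C | ~H | W) forces H = False.
  then (D | ~S) forces D = True.
  then (C | K | ~S) forces K = True.
All clauses satisfied.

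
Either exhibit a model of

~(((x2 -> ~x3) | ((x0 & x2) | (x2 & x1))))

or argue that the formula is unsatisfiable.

x0 = False, x1 = False, x2 = True, x3 = True

  ~(((x2 -> ~x3) | ((x0 & x2) | (x2 & x1)))) = True
    (x2 -> ~x3) | ((x0 & x2) | (x2 & x1)) = False
      x2 -> ~x3 = False
        ~x3 = False
      (x0 & x2) | (x2 & x1) = False
        x0 & x2 = False
        x2 & x1 = False
The formula evaluates to True.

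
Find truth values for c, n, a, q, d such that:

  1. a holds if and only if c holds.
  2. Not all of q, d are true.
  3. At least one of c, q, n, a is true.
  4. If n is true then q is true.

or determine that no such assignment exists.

c=F, n=T, a=F, q=T, d=F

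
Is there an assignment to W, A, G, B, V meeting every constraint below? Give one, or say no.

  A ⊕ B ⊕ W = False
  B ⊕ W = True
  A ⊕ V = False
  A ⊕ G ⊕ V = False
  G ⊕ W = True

W = True, A = True, G = False, B = False, V = True

A ⊕ B ⊕ W = T ⊕ F ⊕ T = False ✓
B ⊕ W = F ⊕ T = True ✓
A ⊕ V = T ⊕ T = False ✓
A ⊕ G ⊕ V = T ⊕ F ⊕ T = False ✓
G ⊕ W = F ⊕ T = True ✓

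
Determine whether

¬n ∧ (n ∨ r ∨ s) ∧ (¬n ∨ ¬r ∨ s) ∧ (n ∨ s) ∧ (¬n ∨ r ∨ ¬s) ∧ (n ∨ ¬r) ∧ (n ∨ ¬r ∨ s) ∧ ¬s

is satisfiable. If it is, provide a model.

The formula is unsatisfiable.

Case s = True:
  Clause (¬s) is falsified — contradiction.
Case s = False:
  (¬n) forces n = False.
  Clause (n ∨ s) is falsified — contradiction.
Both cases fail, so the formula is unsatisfiable.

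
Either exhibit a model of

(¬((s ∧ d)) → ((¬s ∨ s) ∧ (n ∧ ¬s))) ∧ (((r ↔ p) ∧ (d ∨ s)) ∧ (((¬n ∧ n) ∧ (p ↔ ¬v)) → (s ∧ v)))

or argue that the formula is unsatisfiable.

r = False, n = True, v = False, d = True, p = False, s = False

  ¬((s ∧ d)) → ((¬s ∨ s) ∧ (n ∧ ¬s)) = True
    ¬((s ∧ d)) = True
      s ∧ d = False
    (¬s ∨ s) ∧ (n ∧ ¬s) = True
      ¬s ∨ s = True
        ¬s = True
      n ∧ ¬s = True
        ¬s = True
  ((r ↔ p) ∧ (d ∨ s)) ∧ (((¬n ∧ n) ∧ (p ↔ ¬v)) → (s ∧ v)) = True
    (r ↔ p) ∧ (d ∨ s) = True
      r ↔ p = True
      d ∨ s = True
    ((¬n ∧ n) ∧ (p ↔ ¬v)) → (s ∧ v) = True
      (¬n ∧ n) ∧ (p ↔ ¬v) = False
        ¬n ∧ n = False
          ¬n = False
        p ↔ ¬v = False
          ¬v = True
      s ∧ v = False
Both conjuncts True, so the formula holds.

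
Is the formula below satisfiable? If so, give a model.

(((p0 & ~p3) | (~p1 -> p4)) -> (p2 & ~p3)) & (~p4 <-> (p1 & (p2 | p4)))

p0=F; p1=T; p2=T; p3=F; p4=F

  ((p0 & ~p3) | (~p1 -> p4)) -> (p2 & ~p3) = True
    (p0 & ~p3) | (~p1 -> p4) = True
      p0 & ~p3 = False
        ~p3 = True
      ~p1 -> p4 = True
        ~p1 = False
    p2 & ~p3 = True
      ~p3 = True
  ~p4 <-> (p1 & (p2 | p4)) = True
    ~p4 = True
    p1 & (p2 | p4) = True
      p2 | p4 = True
Both conjuncts True, so the formula holds.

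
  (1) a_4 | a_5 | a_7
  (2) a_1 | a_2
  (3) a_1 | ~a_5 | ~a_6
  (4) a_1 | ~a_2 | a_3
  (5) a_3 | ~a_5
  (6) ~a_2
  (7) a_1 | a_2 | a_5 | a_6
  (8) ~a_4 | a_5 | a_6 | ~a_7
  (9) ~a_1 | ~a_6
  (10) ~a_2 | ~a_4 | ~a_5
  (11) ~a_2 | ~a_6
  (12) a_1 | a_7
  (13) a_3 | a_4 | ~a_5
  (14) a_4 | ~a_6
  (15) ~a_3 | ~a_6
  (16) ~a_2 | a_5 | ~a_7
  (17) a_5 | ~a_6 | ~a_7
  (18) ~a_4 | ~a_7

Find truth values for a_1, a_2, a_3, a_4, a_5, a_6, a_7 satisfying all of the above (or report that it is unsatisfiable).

a_1: True, a_2: False, a_3: False, a_4: False, a_5: False, a_6: False, a_7: True

Unit clause (~a_2) forces a_2 = False.
In (a_1 | a_2) only a_1 is left, so a_1 = True.
In (~a_1 | ~a_6) only ~a_6 is left, so a_6 = False.
Set a_3 = False.
  then (a_3 | ~a_5) forces a_5 = False.
Set a_4 = False.
  then (a_4 | a_5 | a_7) forces a_7 = True.
All clauses satisfied.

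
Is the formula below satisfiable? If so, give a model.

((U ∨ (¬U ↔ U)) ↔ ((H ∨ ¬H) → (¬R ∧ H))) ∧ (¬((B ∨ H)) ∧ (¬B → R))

R: True, B: False, H: False, U: False

  (U ∨ (¬U ↔ U)) ↔ ((H ∨ ¬H) → (¬R ∧ H)) = True
    U ∨ (¬U ↔ U) = False
      ¬U ↔ U = False
        ¬U = True
    (H ∨ ¬H) → (¬R ∧ H) = False
      H ∨ ¬H = True
        ¬H = True
      ¬R ∧ H = False
        ¬R = False
  ¬((B ∨ H)) ∧ (¬B → R) = True
    ¬((B ∨ H)) = True
      B ∨ H = False
    ¬B → R = True
      ¬B = True
Both conjuncts True, so the formula holds.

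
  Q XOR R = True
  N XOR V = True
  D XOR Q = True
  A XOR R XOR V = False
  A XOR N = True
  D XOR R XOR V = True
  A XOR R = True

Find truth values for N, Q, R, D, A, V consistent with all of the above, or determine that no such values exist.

N=F; Q=T; R=F; D=F; A=T; V=T

Q XOR R = T XOR F = True ✓
N XOR V = F XOR T = True ✓
D XOR Q = F XOR T = True ✓
A XOR R XOR V = T XOR F XOR T = False ✓
A XOR N = T XOR F = True ✓
D XOR R XOR V = F XOR F XOR T = True ✓
A XOR R = T XOR F = True ✓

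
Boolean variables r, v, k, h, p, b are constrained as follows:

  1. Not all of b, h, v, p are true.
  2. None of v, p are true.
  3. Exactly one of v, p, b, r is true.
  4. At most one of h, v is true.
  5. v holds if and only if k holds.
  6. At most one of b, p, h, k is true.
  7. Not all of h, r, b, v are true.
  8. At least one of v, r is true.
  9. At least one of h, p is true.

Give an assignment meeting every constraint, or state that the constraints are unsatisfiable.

r: True, v: False, k: False, h: True, p: False, b: False

  (1) {b, h, v, p}: 1/4 true — not all ✓
  (2) {v, p}: 0 true — none ✓
  (3) {v, p, b, r}: 1 true — exactly one ✓
  (4) {h, v}: 1 true — at most one ✓
  (5) v=F, k=F — same ✓
  (6) {b, p, h, k}: 1 true — at most one ✓
  (7) {h, r, b, v}: 2/4 true — not all ✓
  (8) {v, r}: 1 true — at least one ✓
  (9) {h, p}: 1 true — at least one ✓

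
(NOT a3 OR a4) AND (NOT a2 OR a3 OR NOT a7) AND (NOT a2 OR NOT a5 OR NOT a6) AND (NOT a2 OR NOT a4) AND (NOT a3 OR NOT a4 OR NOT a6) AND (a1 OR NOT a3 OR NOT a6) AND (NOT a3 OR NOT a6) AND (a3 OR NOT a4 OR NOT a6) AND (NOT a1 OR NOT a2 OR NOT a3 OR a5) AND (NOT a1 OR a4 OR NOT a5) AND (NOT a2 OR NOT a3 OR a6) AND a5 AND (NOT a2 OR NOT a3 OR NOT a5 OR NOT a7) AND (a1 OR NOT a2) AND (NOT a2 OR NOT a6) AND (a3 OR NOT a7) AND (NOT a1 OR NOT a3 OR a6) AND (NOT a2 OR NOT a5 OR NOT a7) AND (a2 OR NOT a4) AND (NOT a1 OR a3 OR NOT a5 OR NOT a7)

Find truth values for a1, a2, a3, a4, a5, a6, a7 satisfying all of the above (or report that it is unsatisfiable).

a1 = False; a2 = False; a3 = False; a4 = False; a5 = True; a6 = True; a7 = False

Unit clause (a5) forces a5 = True.
Try a1 = True:
  (NOT a1 OR a4 OR NOT a5) forces a4 = True.
  (NOT a2 OR NOT a4) forces a2 = False.
  clause (a2 OR NOT a4) is falsified — backtrack.
So a1 = False.
  then (a1 OR NOT a2) forces a2 = False.
  then (a2 OR NOT a4) forces a4 = False.
  then (NOT a3 OR a4) forces a3 = False.
  then (a3 OR NOT a7) forces a7 = False.
Set a6 = True.
All clauses satisfied.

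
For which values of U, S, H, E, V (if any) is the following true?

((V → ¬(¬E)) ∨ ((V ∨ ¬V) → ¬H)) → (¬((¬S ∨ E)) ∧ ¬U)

U = False, S = True, H = True, E = False, V = True

  ((V → ¬(¬E)) ∨ ((V ∨ ¬V) → ¬H)) → (¬((¬S ∨ E)) ∧ ¬U) = True
    (V → ¬(¬E)) ∨ ((V ∨ ¬V) → ¬H) = False
      V → ¬(¬E) = False
        ¬(¬E) = False
          ¬E = True
      (V ∨ ¬V) → ¬H = False
        V ∨ ¬V = True
          ¬V = False
        ¬H = False
    ¬((¬S ∨ E)) ∧ ¬U = True
      ¬((¬S ∨ E)) = True
        ¬S ∨ E = False
          ¬S = False
      ¬U = True
The formula evaluates to True.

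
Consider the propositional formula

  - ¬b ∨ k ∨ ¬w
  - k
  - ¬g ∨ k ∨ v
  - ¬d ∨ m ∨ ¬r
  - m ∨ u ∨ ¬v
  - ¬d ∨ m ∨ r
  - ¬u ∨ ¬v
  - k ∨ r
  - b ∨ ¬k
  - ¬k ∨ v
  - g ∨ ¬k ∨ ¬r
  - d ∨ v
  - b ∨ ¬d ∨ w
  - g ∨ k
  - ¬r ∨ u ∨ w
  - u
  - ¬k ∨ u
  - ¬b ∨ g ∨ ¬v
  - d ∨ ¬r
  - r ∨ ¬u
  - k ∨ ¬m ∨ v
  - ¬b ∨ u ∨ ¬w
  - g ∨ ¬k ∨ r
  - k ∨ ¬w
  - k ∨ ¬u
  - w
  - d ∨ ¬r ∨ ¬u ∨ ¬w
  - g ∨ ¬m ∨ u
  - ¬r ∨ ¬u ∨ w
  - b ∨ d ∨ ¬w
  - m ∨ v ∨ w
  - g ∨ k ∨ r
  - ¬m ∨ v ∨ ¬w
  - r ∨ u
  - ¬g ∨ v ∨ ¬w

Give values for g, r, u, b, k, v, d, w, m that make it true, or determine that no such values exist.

Case u = True:
  (k) forces k = True.
  (¬u ∨ ¬v) forces v = False.
  Clause (¬k ∨ v) is falsified — contradiction.
Case u = False:
  Clause (u) is falsified — contradiction.
Both cases fail, so the formula is unsatisfiable.

Unsatisfiable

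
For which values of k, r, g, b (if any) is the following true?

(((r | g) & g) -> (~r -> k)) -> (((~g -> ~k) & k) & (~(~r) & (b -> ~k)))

k = True, r = True, g = True, b = False

  (((r | g) & g) -> (~r -> k)) -> (((~g -> ~k) & k) & (~(~r) & (b -> ~k))) = True
    ((r | g) & g) -> (~r -> k) = True
      (r | g) & g = True
        r | g = True
      ~r -> k = True
        ~r = False
    ((~g -> ~k) & k) & (~(~r) & (b -> ~k)) = True
      (~g -> ~k) & k = True
        ~g -> ~k = True
          ~g = False
          ~k = False
      ~(~r) & (b -> ~k) = True
        ~(~r) = True
          ~r = False
        b -> ~k = True
          ~k = False
The formula evaluates to True.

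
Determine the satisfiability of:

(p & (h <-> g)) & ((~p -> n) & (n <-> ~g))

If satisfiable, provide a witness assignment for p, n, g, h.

p: True, n: False, g: True, h: True

  p & (h <-> g) = True
    h <-> g = True
  (~p -> n) & (n <-> ~g) = True
    ~p -> n = True
      ~p = False
    n <-> ~g = True
      ~g = False
Both conjuncts True, so the formula holds.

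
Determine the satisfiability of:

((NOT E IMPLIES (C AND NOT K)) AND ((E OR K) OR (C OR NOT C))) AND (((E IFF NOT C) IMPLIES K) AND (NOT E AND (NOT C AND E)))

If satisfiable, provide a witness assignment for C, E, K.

Case E = True: the conjunct NOT E is False.
Case E = False: the conjunct E is False.
Both cases fail — unsatisfiable.

UNSATISFIABLE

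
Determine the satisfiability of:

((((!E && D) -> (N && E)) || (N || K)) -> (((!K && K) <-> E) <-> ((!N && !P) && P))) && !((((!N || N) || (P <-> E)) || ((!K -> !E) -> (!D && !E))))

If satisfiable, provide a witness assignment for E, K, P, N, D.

Unsatisfiable — no assignment works.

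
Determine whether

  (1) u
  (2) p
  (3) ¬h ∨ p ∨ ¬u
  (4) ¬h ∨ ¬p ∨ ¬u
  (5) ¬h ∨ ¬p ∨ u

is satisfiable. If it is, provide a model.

p = True, h = False, u = True

Unit clause (u) forces u = True.
Unit clause (p) forces p = True.
In (¬h ∨ ¬p ∨ ¬u) only ¬h is left, so h = False.
Check each clause:
  (u): u holds.
  (p): p holds.
  (¬h ∨ p ∨ ¬u): ¬h holds.
  (¬h ∨ ¬p ∨ ¬u): ¬h holds.
  (¬h ∨ ¬p ∨ u): ¬h holds.
All clauses satisfied.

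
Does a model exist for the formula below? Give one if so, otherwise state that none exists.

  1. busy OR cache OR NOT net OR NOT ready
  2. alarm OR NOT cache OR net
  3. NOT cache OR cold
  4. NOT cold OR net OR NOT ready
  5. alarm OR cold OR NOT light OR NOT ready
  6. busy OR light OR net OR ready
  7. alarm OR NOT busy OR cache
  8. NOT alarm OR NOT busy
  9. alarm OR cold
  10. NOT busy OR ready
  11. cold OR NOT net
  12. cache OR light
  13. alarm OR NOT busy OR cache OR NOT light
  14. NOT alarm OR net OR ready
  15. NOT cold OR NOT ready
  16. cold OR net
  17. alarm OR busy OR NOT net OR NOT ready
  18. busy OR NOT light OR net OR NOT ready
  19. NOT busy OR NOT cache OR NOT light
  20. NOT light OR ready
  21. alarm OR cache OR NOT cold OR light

cold = True, ready = False, busy = False, alarm = True, cache = True, light = False, net = True

Try cold = False:
  (NOT cache OR cold) forces cache = False.
  (alarm OR cold) forces alarm = True.
  (NOT alarm OR NOT busy) forces busy = False.
  (cold OR NOT net) forces net = False.
  clause (cold OR net) is falsified — backtrack.
So cold = True.
  then (NOT cold OR NOT ready) forces ready = False.
  then (NOT light OR ready) forces light = False.
  then (NOT busy OR ready) forces busy = False.
  then (cache OR light) forces cache = True.
  then (busy OR light OR net OR ready) forces net = True.
Set alarm = True.
All clauses satisfied.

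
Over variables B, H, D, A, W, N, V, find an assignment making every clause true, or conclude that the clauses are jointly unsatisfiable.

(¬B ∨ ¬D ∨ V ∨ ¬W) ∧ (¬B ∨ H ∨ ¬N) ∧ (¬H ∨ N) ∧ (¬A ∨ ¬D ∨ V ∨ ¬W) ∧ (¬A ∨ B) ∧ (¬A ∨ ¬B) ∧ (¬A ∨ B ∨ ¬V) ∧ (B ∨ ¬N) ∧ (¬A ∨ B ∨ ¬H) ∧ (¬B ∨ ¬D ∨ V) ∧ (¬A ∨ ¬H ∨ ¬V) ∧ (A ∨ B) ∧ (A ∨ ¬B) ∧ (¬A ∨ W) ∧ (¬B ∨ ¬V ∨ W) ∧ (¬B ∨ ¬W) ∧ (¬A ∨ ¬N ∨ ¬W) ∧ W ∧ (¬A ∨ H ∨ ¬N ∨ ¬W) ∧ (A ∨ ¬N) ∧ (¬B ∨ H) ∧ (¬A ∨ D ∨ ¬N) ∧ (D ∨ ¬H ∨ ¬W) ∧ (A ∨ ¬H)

Case B = True:
  (¬A ∨ ¬B) forces A = False.
  Clause (A ∨ ¬B) is falsified — contradiction.
Case B = False:
  (¬A ∨ B) forces A = False.
  Clause (A ∨ B) is falsified — contradiction.
Both cases fail, so the formula is unsatisfiable.

Unsatisfiable — no assignment works.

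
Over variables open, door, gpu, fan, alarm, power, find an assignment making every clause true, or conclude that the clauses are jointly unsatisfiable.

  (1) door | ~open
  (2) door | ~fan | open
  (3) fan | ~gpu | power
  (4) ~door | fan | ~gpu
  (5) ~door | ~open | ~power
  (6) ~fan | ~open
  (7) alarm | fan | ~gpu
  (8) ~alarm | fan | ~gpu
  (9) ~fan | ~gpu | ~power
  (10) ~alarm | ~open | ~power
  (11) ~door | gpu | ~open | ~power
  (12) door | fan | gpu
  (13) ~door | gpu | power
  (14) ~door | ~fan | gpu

open = False, door = True, gpu = False, fan = False, alarm = True, power = True

Set open = False.
Try door = False:
  (door | ~fan | open) forces fan = False.
  (door | fan | gpu) forces gpu = True.
  (fan | ~gpu | power) forces power = True.
  (alarm | fan | ~gpu) forces alarm = True.
  clause (~alarm | fan | ~gpu) is falsified — backtrack.
So door = True.
Set gpu = False.
  then (~door | gpu | power) forces power = True.
  then (~door | ~fan | gpu) forces fan = False.
Set alarm = True.
All clauses satisfied.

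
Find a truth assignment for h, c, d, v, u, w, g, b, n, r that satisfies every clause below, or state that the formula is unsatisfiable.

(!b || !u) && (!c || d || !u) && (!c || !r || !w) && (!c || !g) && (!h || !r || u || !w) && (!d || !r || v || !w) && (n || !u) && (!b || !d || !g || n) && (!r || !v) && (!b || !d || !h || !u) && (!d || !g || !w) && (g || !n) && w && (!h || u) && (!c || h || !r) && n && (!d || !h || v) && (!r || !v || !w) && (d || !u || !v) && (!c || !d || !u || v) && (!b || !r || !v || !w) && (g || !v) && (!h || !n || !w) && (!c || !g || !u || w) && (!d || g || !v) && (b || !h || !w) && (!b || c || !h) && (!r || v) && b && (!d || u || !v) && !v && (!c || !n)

Unit clause (w) forces w = True.
Unit clause (n) forces n = True.
In (!h || !n || !w) only !h is left, so h = False.
Unit clause (b) forces b = True.
Unit clause (!v) forces v = False.
In (!c || !n) only !c is left, so c = False.
In (!b || !u) only !u is left, so u = False.
In (g || !n) only g is left, so g = True.
In (!r || v) only !r is left, so r = False.
In (!d || !g || !w) only !d is left, so d = False.
All clauses satisfied.

h = False; c = False; d = False; v = False; u = False; w = True; g = True; b = True; n = True; r = False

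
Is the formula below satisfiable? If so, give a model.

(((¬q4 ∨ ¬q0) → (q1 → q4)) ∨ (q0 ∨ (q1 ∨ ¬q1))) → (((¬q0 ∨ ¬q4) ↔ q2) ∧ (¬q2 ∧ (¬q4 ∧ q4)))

Case q4 = True: the formula becomes (True ∨ (q0 ∨ (q1 ∨ ¬q1))) → ((¬q0 ↔ q2) ∧ False) = False.
Case q4 = False: the formula simplifies to ¬((¬q1 ∨ (q0 ∨ (q1 ∨ ¬q1)))).
  q1 = True: this becomes ¬((False ∨ True)) = False.
  q1 = False: this becomes ¬((True ∨ True)) = False.
Both cases fail — unsatisfiable.

No satisfying assignment exists.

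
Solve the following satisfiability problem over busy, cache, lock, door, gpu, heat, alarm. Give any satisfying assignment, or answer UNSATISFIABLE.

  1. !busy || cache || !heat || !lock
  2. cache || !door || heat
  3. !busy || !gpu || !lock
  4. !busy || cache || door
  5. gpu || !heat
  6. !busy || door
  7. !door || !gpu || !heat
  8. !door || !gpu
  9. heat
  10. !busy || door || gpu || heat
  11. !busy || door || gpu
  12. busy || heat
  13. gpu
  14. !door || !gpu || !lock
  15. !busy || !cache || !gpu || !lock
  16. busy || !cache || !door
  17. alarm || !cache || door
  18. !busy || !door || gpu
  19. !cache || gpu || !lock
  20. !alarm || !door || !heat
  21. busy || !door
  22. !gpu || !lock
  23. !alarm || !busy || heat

Unit clause (heat) forces heat = True.
Unit clause (gpu) forces gpu = True.
In (!gpu || !lock) only !lock is left, so lock = False.
In (!door || !gpu || !heat) only !door is left, so door = False.
In (!busy || door) only !busy is left, so busy = False.
Set cache = False.
Set alarm = False.
All clauses satisfied.

busy=F, cache=F, lock=F, door=F, gpu=T, heat=T, alarm=F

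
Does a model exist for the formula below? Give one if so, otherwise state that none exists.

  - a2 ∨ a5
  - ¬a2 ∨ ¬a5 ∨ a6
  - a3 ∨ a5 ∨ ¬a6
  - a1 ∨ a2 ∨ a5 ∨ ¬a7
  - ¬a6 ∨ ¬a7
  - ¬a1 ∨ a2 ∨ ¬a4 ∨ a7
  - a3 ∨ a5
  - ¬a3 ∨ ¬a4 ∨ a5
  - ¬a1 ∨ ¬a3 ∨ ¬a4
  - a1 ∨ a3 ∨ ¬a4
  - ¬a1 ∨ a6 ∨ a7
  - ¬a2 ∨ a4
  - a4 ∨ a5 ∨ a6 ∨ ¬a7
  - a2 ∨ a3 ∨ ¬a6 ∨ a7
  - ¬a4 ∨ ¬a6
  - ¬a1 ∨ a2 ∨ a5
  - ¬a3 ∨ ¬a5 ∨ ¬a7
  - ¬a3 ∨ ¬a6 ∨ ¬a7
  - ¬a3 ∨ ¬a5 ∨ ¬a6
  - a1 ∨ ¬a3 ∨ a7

a1=T; a2=F; a3=F; a4=F; a5=T; a6=F; a7=T

Set a1 = True.
Try a2 = True:
  (¬a2 ∨ a4) forces a4 = True.
  (¬a1 ∨ ¬a3 ∨ ¬a4) forces a3 = False.
  (a3 ∨ a5) forces a5 = True.
  (¬a2 ∨ ¬a5 ∨ a6) forces a6 = True.
  clause (¬a4 ∨ ¬a6) is falsified — backtrack.
So a2 = False.
  then (a2 ∨ a5) forces a5 = True.
Set a3 = False.
Set a4 = False.
Set a6 = False.
  then (¬a1 ∨ a6 ∨ a7) forces a7 = True.
All clauses satisfied.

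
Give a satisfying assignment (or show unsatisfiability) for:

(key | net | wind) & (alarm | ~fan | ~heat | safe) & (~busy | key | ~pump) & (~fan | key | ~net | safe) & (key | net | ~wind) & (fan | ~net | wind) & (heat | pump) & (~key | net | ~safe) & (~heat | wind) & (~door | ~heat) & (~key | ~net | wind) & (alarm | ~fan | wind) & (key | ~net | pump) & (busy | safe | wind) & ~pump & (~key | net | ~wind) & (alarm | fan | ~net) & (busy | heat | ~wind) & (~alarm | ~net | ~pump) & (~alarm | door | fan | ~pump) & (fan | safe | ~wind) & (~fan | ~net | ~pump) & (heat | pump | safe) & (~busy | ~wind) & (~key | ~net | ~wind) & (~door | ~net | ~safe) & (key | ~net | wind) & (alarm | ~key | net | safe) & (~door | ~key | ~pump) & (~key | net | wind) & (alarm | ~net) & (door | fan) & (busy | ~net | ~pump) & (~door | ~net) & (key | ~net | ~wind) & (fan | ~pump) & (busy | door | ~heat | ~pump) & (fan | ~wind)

Unsatisfiable

Case key = True:
  (~pump) forces pump = False.
  (heat | pump) forces heat = True.
  (~heat | wind) forces wind = True.
  (~door | ~heat) forces door = False.
  (~key | net | ~wind) forces net = True.
  Clause (~key | ~net | ~wind) is falsified — contradiction.
Case key = False:
  (~pump) forces pump = False.
  (heat | pump) forces heat = True.
  (~heat | wind) forces wind = True.
  (key | net | ~wind) forces net = True.
  Clause (key | ~net | pump) is falsified — contradiction.
Both cases fail, so the formula is unsatisfiable.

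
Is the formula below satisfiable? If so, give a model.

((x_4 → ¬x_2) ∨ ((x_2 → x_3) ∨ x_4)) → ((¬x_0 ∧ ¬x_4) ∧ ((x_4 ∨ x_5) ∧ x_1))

x_0=F, x_1=T, x_2=F, x_3=F, x_4=F, x_5=T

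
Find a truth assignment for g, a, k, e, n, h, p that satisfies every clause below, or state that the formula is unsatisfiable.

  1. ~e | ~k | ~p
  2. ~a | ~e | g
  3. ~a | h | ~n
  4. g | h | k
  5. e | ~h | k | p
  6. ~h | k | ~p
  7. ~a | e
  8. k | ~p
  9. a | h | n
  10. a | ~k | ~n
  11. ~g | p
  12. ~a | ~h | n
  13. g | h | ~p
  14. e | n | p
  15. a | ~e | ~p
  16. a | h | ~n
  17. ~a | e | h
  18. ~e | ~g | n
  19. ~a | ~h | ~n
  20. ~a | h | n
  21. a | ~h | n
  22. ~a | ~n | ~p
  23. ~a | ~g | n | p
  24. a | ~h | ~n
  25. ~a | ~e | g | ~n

Case a = True:
  (~a | e) forces e = True.
  (~a | ~e | g) forces g = True.
  (~g | p) forces p = True.
  (~e | ~k | ~p) forces k = False.
  Clause (k | ~p) is falsified — contradiction.
Case a = False:
  If h = True:
    (a | ~h | n) forces n = True.
    clause (a | ~h | ~n) is falsified.
  If h = False:
    (a | h | n) forces n = True.
    clause (a | h | ~n) is falsified.
  Every sub-case reaches a contradiction.
Both cases fail, so the formula is unsatisfiable.

The formula is unsatisfiable.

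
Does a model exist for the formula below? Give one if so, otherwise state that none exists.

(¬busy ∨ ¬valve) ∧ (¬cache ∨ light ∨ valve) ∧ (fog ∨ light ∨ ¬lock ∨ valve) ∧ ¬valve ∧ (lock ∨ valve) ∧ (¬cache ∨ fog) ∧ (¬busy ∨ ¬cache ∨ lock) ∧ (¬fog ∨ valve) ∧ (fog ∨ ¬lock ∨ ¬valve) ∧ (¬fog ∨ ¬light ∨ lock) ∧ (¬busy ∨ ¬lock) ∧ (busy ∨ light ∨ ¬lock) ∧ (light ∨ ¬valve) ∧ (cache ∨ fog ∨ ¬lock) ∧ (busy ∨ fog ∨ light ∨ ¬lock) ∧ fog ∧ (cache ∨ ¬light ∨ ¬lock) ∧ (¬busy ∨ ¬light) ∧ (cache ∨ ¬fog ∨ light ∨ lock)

Case fog = True:
  (¬valve) forces valve = False.
  Clause (¬fog ∨ valve) is falsified — contradiction.
Case fog = False:
  Clause (fog) is falsified — contradiction.
Both cases fail, so the formula is unsatisfiable.

The formula is unsatisfiable.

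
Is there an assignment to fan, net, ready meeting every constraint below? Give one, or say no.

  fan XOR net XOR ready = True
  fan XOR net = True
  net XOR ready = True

fan = False, net = True, ready = False

fan XOR net XOR ready = F XOR T XOR F = True ✓
fan XOR net = F XOR T = True ✓
net XOR ready = T XOR F = True ✓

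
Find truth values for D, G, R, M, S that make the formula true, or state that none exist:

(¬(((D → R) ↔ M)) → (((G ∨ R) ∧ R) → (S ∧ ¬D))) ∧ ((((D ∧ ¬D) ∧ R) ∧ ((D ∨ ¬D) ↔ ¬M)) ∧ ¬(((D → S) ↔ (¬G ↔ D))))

No satisfying assignment exists.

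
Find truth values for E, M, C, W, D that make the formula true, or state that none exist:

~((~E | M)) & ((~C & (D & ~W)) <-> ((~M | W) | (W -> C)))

E = True, M = False, C = False, W = False, D = True

  ~((~E | M)) = True
    ~E | M = False
      ~E = False
  (~C & (D & ~W)) <-> ((~M | W) | (W -> C)) = True
    ~C & (D & ~W) = True
      ~C = True
      D & ~W = True
        ~W = True
    (~M | W) | (W -> C) = True
      ~M | W = True
        ~M = True
      W -> C = True
Both conjuncts True, so the formula holds.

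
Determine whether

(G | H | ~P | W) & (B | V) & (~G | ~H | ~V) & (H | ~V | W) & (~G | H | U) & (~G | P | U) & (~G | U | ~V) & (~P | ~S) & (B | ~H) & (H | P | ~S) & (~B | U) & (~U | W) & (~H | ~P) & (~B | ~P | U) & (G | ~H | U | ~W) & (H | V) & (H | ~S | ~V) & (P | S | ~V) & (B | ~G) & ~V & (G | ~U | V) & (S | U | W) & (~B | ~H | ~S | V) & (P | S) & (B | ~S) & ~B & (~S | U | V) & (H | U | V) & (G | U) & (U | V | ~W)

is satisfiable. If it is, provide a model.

Case V = True:
  Clause (~V) is falsified — contradiction.
Case V = False:
  (B | V) forces B = True.
  Clause (~B) is falsified — contradiction.
Both cases fail, so the formula is unsatisfiable.

Unsatisfiable — no assignment works.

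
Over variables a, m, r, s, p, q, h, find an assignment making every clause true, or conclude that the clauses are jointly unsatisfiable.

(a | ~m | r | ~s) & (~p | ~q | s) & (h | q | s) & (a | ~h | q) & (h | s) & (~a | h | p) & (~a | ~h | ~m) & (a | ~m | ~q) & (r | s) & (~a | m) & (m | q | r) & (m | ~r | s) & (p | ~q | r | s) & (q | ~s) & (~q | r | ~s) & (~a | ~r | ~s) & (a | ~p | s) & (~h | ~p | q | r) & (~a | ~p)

a=F, m=F, r=T, s=T, p=T, q=T, h=T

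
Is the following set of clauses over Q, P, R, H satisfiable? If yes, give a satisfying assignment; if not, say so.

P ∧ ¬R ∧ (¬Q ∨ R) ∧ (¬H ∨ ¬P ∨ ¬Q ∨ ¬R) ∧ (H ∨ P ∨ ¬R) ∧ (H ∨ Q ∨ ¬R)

Unit clause (P) forces P = True.
Unit clause (¬R) forces R = False.
In (¬Q ∨ R) only ¬Q is left, so Q = False.
Set H = True.
All clauses satisfied.

Q=F; P=T; R=F; H=T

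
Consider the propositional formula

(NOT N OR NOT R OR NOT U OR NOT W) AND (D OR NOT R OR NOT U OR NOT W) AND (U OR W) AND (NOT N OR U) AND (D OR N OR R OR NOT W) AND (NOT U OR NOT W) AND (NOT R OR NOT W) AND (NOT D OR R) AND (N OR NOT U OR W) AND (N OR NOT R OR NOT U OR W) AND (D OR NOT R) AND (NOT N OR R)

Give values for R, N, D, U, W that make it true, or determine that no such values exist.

Try R = False:
  (NOT D OR R) forces D = False.
  (NOT N OR R) forces N = False.
  (D OR N OR R OR NOT W) forces W = False.
  (U OR W) forces U = True.
  clause (N OR NOT U OR W) is falsified — backtrack.
So R = True.
  then (NOT R OR NOT W) forces W = False.
  then (D OR NOT R) forces D = True.
  then (U OR W) forces U = True.
  then (N OR NOT U OR W) forces N = True.
All clauses satisfied.

R = True, N = True, D = True, U = True, W = False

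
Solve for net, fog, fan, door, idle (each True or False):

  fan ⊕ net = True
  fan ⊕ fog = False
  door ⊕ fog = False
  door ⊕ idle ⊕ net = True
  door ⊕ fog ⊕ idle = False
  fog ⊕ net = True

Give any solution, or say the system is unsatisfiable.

net=T, fog=F, fan=F, door=F, idle=F

fan ⊕ net = F ⊕ T = True ✓
fan ⊕ fog = F ⊕ F = False ✓
door ⊕ fog = F ⊕ F = False ✓
door ⊕ idle ⊕ net = F ⊕ F ⊕ T = True ✓
door ⊕ fog ⊕ idle = F ⊕ F ⊕ F = False ✓
fog ⊕ net = F ⊕ T = True ✓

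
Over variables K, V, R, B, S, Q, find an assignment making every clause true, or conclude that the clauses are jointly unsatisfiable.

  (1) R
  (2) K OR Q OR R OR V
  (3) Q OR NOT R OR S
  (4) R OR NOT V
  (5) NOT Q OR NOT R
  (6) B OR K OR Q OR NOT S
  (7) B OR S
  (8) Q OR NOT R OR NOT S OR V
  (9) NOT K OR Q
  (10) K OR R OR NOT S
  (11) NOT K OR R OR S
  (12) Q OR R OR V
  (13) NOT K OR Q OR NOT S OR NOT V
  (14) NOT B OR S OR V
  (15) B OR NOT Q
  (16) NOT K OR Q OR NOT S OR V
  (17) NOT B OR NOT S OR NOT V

Unsatisfiable — no assignment works.

Case R = True:
  (NOT Q OR NOT R) forces Q = False.
  (Q OR NOT R OR S) forces S = True.
  (Q OR NOT R OR NOT S OR V) forces V = True.
  (NOT K OR Q) forces K = False.
  (B OR K OR Q OR NOT S) forces B = True.
  Clause (NOT B OR NOT S OR NOT V) is falsified — contradiction.
Case R = False:
  Clause (R) is falsified — contradiction.
Both cases fail, so the formula is unsatisfiable.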